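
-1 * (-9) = 9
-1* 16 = -16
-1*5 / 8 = -5 / 8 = -0.62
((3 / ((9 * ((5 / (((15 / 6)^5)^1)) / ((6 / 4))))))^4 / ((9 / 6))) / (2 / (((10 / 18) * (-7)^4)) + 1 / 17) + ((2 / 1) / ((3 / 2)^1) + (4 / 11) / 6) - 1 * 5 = 114179202284672301 / 1135993683968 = 100510.42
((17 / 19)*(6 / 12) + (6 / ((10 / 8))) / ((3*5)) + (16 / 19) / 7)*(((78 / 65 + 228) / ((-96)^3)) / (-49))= 1127473 / 240242688000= 0.00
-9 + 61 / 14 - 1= -79 / 14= -5.64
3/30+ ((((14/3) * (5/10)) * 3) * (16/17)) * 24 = 26897/170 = 158.22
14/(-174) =-7/87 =-0.08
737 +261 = 998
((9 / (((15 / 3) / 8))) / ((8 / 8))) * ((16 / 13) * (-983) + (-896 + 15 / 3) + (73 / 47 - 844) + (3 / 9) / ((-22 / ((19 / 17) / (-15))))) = -121065010204 / 2856425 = -42383.40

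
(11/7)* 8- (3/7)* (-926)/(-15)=-13.89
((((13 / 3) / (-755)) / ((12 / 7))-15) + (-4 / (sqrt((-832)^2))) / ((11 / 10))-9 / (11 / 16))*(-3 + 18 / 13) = 1528968847 / 33685080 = 45.39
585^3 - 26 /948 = 94895570237 /474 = 200201624.97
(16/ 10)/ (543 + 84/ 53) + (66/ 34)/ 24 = 1645129/ 19626840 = 0.08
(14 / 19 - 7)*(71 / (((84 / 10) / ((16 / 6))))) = -24140 / 171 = -141.17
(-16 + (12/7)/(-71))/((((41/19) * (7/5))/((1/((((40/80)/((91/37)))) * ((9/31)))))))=-89.87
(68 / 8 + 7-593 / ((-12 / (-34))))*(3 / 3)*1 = -4994 / 3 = -1664.67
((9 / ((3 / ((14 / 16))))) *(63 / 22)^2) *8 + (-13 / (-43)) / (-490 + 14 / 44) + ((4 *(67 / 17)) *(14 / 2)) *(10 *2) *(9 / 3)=25893192283339 / 3811530492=6793.38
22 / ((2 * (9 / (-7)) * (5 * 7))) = -11 / 45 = -0.24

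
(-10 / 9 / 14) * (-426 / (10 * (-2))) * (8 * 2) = -27.05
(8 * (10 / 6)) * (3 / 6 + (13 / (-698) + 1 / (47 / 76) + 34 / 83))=136582480 / 4084347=33.44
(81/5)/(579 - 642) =-0.26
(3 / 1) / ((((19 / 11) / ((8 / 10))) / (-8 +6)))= -264 / 95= -2.78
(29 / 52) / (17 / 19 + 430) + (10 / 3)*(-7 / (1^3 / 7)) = -23178123 / 141908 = -163.33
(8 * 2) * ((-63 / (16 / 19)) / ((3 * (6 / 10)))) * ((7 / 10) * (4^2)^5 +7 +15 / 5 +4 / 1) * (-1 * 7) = 3416850066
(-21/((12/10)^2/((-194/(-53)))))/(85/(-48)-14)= 135800/40121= 3.38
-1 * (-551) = 551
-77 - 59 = -136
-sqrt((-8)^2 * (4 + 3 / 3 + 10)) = -8 * sqrt(15) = -30.98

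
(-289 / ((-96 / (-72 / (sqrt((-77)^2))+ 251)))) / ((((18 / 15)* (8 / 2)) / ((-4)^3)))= -10037.33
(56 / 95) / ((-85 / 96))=-5376 / 8075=-0.67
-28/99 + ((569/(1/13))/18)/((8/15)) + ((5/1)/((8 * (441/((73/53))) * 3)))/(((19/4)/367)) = 180615605693/234477936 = 770.29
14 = 14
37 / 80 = 0.46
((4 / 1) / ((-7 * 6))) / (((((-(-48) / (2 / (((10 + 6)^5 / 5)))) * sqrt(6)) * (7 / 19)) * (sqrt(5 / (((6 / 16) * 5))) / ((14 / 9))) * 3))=-95 / 14269022208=-0.00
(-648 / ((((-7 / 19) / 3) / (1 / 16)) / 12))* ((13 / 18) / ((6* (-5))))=-6669 / 70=-95.27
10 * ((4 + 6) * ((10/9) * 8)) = 8000/9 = 888.89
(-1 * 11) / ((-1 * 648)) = 11 / 648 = 0.02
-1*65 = -65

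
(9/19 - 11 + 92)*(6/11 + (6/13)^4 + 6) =3205363104/5969249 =536.98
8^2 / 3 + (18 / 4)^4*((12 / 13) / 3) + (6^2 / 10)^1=117863 / 780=151.11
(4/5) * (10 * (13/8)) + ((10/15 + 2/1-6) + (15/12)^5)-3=29855/3072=9.72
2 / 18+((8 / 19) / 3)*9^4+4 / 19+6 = 158545 / 171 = 927.16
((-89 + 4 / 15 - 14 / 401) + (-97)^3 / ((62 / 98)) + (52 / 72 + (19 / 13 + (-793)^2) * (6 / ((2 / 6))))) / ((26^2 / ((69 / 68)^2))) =75989821040030023 / 5051425358720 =15043.24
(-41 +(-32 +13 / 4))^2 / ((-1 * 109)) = -77841 / 1744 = -44.63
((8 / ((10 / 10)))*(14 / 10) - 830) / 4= -204.70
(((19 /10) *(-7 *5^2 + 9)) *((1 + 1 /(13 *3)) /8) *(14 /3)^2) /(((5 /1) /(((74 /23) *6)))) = -45745616 /13455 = -3399.90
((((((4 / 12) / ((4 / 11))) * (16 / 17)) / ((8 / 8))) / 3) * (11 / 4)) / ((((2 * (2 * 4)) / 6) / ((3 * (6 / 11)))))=0.49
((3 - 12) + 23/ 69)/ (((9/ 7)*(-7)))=26/ 27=0.96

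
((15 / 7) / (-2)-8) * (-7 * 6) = 381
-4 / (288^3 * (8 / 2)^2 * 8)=-1 / 764411904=-0.00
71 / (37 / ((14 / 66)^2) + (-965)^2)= 3479 / 45670318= 0.00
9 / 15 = 3 / 5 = 0.60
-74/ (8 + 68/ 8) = -4.48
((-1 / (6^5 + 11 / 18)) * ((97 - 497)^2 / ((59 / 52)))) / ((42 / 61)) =-26.34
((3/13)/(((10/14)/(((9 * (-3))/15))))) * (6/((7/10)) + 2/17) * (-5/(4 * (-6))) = -4653/4420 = -1.05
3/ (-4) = -3/ 4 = -0.75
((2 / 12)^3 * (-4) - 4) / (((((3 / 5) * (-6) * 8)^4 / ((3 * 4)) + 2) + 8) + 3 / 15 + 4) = -135625 / 1935396882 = -0.00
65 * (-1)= -65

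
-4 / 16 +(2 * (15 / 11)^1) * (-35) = -4211 / 44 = -95.70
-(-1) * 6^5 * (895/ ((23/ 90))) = 626356800/ 23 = 27232904.35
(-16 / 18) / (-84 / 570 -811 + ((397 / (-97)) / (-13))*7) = 479180 / 436083273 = 0.00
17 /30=0.57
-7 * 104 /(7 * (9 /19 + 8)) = -1976 /161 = -12.27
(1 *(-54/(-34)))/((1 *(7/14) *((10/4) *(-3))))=-36/85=-0.42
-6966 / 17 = -409.76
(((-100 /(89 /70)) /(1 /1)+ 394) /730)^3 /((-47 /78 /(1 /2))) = -0.07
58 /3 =19.33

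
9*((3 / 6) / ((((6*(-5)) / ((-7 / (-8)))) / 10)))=-21 / 16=-1.31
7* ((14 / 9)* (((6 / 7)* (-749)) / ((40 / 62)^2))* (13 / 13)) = -5038523 / 300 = -16795.08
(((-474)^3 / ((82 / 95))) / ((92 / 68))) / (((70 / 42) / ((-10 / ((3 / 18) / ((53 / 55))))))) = 32816021084208 / 10373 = 3163599834.59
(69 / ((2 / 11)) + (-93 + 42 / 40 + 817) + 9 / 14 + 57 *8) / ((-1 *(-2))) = 780.60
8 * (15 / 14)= 8.57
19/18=1.06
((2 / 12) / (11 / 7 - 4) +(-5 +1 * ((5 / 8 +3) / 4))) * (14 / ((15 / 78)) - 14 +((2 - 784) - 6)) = 12383639 / 4080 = 3035.21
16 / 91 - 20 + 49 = 29.18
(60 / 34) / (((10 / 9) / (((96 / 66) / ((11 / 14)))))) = 6048 / 2057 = 2.94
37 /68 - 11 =-711 /68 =-10.46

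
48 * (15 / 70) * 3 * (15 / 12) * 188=50760 / 7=7251.43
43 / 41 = 1.05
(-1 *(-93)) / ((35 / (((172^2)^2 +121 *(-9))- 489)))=81394667454 / 35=2325561927.26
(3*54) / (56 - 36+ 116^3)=81 / 780458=0.00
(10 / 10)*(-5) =-5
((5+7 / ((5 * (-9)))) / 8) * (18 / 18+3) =109 / 45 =2.42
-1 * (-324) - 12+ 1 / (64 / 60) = 5007 / 16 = 312.94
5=5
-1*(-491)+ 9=500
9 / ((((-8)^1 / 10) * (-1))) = 45 / 4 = 11.25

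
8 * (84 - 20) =512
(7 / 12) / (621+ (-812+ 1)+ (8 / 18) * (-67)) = -21 / 7912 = -0.00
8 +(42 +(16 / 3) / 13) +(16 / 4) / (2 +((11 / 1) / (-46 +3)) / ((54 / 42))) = 1430674 / 27183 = 52.63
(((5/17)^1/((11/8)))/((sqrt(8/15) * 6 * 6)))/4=5 * sqrt(30)/13464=0.00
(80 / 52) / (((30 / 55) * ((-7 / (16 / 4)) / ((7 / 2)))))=-5.64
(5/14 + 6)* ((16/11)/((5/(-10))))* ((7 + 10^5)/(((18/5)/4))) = -1424099680/693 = -2054977.89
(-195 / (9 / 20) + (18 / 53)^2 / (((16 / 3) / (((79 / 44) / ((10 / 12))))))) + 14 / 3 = -1589271787 / 3707880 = -428.62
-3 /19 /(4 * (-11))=3 /836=0.00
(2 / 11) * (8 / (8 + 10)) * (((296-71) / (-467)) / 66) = -100 / 169521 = -0.00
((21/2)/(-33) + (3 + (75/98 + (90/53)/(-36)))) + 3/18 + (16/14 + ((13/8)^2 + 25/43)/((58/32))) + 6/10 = 7.09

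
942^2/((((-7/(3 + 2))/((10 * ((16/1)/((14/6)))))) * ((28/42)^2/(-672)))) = 65715642514.29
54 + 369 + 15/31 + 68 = 15236/31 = 491.48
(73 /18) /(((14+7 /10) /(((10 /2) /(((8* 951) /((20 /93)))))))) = 9125 /234020178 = 0.00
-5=-5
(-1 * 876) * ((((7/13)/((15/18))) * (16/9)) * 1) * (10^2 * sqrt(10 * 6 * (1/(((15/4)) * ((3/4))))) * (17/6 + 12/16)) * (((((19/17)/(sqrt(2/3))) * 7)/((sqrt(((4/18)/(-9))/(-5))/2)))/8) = -5611025280 * sqrt(5)/221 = -56772099.32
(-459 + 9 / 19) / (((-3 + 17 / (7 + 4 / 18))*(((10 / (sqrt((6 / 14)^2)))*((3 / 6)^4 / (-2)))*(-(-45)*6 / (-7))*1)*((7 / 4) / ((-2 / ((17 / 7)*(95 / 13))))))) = -1.62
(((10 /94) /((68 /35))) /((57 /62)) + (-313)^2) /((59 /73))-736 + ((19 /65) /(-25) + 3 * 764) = 1072151451662969 /8732870250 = 122771.94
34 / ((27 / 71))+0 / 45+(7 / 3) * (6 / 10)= 12259 / 135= 90.81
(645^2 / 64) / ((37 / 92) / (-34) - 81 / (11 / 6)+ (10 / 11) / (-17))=-10844385 / 73816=-146.91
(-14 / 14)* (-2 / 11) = 2 / 11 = 0.18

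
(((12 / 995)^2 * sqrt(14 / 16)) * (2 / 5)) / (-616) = -9 * sqrt(14) / 381159625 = -0.00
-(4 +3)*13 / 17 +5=-6 / 17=-0.35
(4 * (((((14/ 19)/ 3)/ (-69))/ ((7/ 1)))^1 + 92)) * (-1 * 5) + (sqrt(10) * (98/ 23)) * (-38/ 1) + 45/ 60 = -28934921/ 15732 - 3724 * sqrt(10)/ 23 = -2351.25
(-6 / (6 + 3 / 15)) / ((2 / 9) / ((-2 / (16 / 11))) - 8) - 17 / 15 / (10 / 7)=-633803 / 939300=-0.67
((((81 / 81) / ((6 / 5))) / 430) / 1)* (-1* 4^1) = -1 / 129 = -0.01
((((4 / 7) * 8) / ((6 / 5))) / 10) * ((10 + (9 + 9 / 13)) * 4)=8192 / 273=30.01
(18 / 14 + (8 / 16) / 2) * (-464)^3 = -1073896448 / 7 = -153413778.29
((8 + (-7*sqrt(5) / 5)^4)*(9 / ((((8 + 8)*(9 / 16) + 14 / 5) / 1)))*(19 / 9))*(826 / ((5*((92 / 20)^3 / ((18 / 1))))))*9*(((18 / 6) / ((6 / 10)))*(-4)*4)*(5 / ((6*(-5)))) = 7472152800 / 12167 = 614132.72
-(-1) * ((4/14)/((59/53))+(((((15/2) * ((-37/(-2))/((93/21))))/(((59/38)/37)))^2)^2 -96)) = 389478449572477819003139927/1253351382985072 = 310749606901.83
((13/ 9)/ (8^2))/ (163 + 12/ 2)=1/ 7488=0.00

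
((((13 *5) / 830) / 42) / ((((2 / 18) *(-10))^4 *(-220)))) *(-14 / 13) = 2187 / 365200000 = 0.00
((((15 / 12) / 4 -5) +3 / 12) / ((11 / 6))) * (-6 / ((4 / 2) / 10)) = 3195 / 44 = 72.61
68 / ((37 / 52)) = 3536 / 37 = 95.57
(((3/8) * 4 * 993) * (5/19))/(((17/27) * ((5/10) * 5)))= 80433/323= 249.02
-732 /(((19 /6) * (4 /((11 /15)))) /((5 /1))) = -4026 /19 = -211.89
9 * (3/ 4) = 27/ 4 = 6.75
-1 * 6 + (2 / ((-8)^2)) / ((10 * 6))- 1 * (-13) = 7.00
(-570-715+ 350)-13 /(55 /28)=-51789 /55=-941.62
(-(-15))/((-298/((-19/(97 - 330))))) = -285/69434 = -0.00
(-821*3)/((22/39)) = -96057/22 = -4366.23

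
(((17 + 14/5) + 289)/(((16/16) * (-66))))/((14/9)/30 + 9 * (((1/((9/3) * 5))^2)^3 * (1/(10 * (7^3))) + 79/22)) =-111710812500/772867429693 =-0.14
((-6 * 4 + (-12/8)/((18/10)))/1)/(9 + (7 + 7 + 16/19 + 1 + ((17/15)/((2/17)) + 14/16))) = -0.70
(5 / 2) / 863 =5 / 1726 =0.00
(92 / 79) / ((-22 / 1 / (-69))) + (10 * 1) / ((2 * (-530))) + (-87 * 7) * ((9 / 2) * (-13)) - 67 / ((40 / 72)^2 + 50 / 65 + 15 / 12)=303343001854 / 8520545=35601.36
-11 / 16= -0.69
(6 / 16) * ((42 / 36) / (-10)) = -7 / 160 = -0.04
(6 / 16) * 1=3 / 8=0.38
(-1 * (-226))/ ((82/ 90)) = 10170/ 41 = 248.05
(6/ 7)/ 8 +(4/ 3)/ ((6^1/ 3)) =65/ 84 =0.77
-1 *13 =-13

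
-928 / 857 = -1.08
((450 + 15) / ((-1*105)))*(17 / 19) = -527 / 133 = -3.96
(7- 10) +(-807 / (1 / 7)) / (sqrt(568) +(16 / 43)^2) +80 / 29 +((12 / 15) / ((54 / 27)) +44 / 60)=26619151708 / 11731789485- 6437602283 * sqrt(142) / 323635572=-234.77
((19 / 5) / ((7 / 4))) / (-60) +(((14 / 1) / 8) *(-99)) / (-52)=3.30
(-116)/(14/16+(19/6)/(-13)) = -183.72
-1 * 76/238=-38/119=-0.32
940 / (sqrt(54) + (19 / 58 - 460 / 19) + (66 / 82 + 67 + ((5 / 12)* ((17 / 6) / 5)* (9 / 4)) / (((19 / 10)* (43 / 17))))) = 666588050821692992 / 30355364709251727 - 45415660727032832* sqrt(6) / 30355364709251727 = 18.29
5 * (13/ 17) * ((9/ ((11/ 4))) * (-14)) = -32760/ 187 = -175.19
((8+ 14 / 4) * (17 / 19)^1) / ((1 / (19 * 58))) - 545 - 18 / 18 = 10793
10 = 10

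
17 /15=1.13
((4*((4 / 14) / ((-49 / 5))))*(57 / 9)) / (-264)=95 / 33957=0.00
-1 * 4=-4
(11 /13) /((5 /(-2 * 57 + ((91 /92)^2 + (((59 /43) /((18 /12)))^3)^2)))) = -48240441518639197069 /2535287838282585360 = -19.03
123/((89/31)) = 3813/89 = 42.84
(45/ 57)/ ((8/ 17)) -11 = -1417/ 152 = -9.32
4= 4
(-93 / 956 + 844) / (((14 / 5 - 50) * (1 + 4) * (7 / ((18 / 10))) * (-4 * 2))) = 1037277 / 9024640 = 0.11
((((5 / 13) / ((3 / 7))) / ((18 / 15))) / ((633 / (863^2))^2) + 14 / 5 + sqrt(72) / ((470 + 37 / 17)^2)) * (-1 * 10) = -485347068098039 / 46880613 - 17340 * sqrt(2) / 64432729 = -10352831.10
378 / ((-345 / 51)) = -6426 / 115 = -55.88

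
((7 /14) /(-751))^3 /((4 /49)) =-49 /13554072032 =-0.00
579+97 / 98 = 56839 / 98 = 579.99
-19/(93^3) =-19/804357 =-0.00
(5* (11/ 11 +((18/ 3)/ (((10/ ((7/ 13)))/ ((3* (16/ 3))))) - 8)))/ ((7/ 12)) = -204/ 13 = -15.69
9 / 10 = 0.90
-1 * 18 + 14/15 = -256/15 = -17.07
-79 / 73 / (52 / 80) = -1580 / 949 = -1.66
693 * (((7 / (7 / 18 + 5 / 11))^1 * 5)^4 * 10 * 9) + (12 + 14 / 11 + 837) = 1582345694372989690313 / 8555759531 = 184945087416.22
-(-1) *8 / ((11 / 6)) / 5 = 0.87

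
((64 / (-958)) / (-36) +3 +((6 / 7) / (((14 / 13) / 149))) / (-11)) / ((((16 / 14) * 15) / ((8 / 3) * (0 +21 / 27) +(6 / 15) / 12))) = -5142628259 / 5377541400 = -0.96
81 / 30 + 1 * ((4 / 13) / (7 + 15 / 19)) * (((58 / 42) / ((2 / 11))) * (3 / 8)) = 2.81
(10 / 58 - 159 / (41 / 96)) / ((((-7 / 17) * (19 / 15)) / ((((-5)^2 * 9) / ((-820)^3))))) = -203085009 / 697533451328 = -0.00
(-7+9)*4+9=17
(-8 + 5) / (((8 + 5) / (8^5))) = -98304 / 13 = -7561.85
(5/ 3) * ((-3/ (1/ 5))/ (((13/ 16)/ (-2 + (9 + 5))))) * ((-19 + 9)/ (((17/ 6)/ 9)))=2592000/ 221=11728.51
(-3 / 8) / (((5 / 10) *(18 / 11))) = -11 / 24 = -0.46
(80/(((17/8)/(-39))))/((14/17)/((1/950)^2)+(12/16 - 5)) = -0.00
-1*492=-492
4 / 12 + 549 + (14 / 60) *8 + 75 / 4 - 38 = 10639 / 20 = 531.95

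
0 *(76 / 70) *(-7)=0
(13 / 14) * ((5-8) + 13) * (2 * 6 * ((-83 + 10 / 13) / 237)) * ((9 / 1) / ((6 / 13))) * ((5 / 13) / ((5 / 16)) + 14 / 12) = -999515 / 553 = -1807.44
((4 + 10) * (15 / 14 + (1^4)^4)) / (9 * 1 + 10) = 29 / 19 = 1.53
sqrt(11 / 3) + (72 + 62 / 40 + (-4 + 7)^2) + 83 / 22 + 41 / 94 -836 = -7747153 / 10340 + sqrt(33) / 3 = -747.33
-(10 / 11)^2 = -100 / 121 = -0.83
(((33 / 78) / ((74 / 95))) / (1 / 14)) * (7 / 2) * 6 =159.68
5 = 5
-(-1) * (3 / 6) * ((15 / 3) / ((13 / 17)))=85 / 26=3.27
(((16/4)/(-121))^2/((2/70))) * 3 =1680/14641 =0.11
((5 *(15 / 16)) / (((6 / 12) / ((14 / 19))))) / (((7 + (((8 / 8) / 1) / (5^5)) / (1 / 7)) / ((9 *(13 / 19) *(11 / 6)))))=33515625 / 3009296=11.14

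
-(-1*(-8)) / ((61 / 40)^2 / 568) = -7270400 / 3721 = -1953.88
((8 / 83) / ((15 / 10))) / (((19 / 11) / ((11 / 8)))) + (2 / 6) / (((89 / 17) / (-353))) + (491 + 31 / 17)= 3367117639 / 7158003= 470.40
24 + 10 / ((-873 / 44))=23.50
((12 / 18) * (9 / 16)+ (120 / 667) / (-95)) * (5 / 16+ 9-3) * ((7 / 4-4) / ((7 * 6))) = -11461581 / 90840064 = -0.13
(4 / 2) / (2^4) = 0.12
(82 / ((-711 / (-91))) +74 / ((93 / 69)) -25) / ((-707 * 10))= -890419 / 155829870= -0.01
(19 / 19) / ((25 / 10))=2 / 5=0.40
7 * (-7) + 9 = -40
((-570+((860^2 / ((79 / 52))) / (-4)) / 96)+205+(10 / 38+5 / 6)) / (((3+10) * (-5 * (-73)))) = -1469489 / 4273347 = -0.34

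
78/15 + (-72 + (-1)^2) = -329/5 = -65.80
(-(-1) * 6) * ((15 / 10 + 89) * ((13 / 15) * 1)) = 470.60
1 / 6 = 0.17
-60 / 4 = -15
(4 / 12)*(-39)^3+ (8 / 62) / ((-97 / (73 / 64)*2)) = -1902637225 / 96224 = -19773.00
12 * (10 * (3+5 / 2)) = 660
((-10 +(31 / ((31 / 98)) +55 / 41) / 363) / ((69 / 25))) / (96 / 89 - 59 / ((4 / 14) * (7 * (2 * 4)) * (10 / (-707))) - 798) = 51533492000 / 7841309574681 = 0.01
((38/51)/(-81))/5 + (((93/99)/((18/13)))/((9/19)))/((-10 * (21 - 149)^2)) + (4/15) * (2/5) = 2601256417/24816844800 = 0.10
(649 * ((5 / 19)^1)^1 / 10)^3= 273359449 / 54872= 4981.77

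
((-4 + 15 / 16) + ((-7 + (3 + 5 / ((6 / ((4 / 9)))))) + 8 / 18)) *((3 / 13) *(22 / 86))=-0.37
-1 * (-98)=98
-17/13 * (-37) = 629/13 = 48.38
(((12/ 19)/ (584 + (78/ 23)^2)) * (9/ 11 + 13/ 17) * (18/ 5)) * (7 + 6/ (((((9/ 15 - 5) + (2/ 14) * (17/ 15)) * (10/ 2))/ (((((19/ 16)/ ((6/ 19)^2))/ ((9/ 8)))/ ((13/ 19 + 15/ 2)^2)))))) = 0.04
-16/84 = -4/21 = -0.19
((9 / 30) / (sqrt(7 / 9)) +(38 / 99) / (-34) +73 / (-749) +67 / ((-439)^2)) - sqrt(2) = -sqrt(2) - 26335663901 / 242937732807 +9* sqrt(7) / 70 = -1.18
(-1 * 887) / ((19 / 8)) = -7096 / 19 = -373.47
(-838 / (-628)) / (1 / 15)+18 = 11937 / 314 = 38.02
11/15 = 0.73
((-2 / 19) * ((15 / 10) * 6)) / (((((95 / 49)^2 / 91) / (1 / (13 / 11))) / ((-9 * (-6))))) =-179700444 / 171475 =-1047.97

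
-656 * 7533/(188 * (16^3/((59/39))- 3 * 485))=-20.99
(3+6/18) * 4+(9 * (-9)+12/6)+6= -179/3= -59.67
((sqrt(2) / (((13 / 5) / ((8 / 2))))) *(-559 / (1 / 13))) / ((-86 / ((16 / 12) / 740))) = 26 *sqrt(2) / 111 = 0.33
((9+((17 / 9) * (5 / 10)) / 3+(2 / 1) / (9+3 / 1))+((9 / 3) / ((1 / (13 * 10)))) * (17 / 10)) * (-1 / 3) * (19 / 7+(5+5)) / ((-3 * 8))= 1615973 / 13608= 118.75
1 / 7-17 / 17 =-0.86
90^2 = 8100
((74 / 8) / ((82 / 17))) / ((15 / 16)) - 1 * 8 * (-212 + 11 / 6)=1035278 / 615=1683.38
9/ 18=0.50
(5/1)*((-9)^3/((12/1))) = -1215/4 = -303.75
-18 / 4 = -9 / 2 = -4.50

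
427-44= 383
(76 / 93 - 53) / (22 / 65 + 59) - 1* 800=-287276245 / 358701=-800.88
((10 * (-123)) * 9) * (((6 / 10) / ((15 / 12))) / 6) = -4428 / 5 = -885.60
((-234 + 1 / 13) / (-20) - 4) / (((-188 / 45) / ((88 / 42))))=-3.86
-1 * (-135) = 135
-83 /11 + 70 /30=-172 /33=-5.21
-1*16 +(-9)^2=65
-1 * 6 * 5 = -30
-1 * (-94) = 94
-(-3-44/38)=4.16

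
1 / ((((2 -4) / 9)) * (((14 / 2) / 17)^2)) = -2601 / 98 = -26.54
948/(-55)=-948/55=-17.24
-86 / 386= -43 / 193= -0.22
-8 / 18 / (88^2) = -1 / 17424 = -0.00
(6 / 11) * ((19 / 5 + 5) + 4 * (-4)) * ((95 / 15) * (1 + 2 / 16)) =-1539 / 55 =-27.98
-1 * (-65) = 65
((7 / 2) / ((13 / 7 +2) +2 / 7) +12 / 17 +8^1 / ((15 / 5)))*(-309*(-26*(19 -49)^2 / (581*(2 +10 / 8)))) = 4625730000 / 286433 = 16149.43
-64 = -64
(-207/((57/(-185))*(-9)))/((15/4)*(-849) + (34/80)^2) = 6808000/290341527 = 0.02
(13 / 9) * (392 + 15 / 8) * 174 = 1187927 / 12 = 98993.92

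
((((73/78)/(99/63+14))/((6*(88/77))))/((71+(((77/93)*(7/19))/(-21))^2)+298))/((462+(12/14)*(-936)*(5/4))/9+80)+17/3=175846506682609069/31031729938315392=5.67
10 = 10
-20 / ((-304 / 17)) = 85 / 76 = 1.12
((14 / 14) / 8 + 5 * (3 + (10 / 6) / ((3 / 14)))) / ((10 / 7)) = 37.81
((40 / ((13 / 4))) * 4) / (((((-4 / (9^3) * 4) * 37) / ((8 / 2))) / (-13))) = 116640 / 37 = 3152.43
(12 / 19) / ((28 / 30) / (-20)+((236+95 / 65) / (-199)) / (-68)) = -158324400 / 7299439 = -21.69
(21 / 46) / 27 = 7 / 414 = 0.02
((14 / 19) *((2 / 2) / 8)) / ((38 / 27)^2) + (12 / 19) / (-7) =-33591 / 768208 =-0.04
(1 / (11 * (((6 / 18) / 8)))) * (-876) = -21024 / 11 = -1911.27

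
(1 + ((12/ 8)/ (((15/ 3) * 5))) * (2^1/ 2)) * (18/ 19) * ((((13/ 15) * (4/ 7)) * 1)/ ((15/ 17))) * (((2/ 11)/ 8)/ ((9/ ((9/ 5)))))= 11713/ 4571875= 0.00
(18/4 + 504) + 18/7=7155/14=511.07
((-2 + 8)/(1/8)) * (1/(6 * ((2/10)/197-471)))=-0.02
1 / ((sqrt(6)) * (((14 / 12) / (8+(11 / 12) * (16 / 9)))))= 260 * sqrt(6) / 189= 3.37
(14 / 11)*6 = 84 / 11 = 7.64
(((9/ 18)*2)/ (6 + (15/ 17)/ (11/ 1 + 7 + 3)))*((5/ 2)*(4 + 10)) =4165/ 719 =5.79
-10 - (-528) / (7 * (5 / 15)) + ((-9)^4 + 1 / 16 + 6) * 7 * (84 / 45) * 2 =36085459 / 210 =171835.52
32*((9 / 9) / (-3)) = -10.67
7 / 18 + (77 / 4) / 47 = 1351 / 1692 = 0.80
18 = 18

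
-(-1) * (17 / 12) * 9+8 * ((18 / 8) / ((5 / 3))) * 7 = 1767 / 20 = 88.35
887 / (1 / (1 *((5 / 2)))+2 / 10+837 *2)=4435 / 8373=0.53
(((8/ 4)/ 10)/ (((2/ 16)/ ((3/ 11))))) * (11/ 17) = 24/ 85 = 0.28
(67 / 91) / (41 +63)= 67 / 9464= 0.01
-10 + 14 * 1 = 4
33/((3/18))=198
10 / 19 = 0.53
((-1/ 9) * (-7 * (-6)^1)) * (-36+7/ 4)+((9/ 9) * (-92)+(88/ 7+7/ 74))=62548/ 777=80.50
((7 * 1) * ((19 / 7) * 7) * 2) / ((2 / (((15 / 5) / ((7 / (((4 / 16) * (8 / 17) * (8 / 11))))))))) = 912 / 187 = 4.88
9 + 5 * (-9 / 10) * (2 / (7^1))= 7.71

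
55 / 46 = 1.20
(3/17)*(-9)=-27/17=-1.59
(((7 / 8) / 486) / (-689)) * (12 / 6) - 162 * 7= -1518897751 / 1339416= -1134.00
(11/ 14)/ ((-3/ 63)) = -33/ 2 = -16.50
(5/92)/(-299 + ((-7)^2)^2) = 5/193384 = 0.00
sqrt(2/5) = sqrt(10)/5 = 0.63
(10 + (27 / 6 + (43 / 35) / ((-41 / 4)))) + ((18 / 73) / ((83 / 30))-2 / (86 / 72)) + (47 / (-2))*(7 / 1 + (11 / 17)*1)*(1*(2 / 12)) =-327122913604 / 19067400345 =-17.16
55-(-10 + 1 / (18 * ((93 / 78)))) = 18122 / 279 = 64.95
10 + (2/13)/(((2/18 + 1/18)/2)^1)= 154/13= 11.85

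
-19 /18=-1.06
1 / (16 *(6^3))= 1 / 3456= 0.00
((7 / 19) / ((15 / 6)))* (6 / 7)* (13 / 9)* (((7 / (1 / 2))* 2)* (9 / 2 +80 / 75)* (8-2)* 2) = 486304 / 1425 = 341.27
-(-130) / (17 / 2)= 260 / 17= 15.29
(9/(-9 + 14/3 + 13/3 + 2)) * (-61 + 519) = 2061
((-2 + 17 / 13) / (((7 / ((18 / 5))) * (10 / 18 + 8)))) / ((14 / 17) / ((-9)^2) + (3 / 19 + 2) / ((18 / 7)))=-76291308 / 1557060505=-0.05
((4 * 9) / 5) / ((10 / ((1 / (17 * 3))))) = 6 / 425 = 0.01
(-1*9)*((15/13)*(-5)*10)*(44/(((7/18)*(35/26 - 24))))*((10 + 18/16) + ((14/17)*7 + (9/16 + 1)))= -479135250/10013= -47851.32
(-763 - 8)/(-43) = 771/43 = 17.93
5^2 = 25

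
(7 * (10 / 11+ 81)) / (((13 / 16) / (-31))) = -3128272 / 143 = -21876.03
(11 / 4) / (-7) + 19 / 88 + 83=51019 / 616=82.82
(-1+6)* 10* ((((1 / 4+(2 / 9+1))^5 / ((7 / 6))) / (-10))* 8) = -237.13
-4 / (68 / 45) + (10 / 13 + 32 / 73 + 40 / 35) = -33497 / 112931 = -0.30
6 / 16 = 3 / 8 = 0.38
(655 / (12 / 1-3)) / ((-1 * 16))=-655 / 144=-4.55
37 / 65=0.57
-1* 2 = -2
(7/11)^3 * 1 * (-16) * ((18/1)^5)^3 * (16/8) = -74051127406456583749632/1331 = -55635708043919296581.24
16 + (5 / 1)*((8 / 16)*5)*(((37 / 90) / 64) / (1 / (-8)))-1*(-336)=101191 / 288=351.36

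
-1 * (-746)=746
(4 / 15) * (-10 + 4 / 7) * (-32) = 2816 / 35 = 80.46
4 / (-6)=-2 / 3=-0.67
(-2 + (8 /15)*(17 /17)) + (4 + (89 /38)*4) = 3392 /285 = 11.90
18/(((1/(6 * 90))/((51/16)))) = 61965/2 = 30982.50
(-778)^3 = -470910952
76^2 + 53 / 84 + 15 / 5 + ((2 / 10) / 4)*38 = 2428243 / 420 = 5781.53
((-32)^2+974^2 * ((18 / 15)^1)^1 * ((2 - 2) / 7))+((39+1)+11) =1075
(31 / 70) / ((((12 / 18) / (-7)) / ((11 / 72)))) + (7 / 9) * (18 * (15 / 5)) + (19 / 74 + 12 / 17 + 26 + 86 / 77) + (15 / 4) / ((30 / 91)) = 1877126047 / 23247840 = 80.74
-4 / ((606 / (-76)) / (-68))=-10336 / 303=-34.11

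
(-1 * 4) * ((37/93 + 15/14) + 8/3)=-3590/217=-16.54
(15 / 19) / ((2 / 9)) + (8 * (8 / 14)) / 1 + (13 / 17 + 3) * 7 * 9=1109249 / 4522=245.30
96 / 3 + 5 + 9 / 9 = 38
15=15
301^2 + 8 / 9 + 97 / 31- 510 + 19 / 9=2793011 / 31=90097.13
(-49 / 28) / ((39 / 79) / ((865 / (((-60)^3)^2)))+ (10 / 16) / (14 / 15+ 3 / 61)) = -172012862 / 2617289688126525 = -0.00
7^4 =2401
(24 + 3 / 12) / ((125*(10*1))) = 97 / 5000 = 0.02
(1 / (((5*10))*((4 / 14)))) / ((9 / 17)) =119 / 900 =0.13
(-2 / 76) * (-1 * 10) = 0.26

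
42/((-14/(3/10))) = -9/10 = -0.90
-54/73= -0.74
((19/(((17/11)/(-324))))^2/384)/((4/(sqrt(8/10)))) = 95530347*sqrt(5)/23120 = 9239.29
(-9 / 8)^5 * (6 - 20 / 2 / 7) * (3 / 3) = -59049 / 7168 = -8.24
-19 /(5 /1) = -3.80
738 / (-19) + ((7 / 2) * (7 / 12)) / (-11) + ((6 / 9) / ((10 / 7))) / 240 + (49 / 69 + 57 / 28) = -4394817407 / 121136400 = -36.28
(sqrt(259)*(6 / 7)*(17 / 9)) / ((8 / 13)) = 221*sqrt(259) / 84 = 42.34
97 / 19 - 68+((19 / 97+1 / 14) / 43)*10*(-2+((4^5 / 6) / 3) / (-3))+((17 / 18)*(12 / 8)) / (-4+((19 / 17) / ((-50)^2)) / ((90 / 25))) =-64.55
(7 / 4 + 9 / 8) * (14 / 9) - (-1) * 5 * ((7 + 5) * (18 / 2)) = 19601 / 36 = 544.47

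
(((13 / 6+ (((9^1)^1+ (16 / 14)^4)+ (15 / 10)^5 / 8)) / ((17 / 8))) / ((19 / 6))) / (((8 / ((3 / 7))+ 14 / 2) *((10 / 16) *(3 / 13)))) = 30121039 / 54286610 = 0.55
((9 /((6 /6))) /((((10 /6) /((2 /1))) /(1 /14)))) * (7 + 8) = 81 /7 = 11.57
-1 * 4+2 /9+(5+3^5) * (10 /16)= 1361 /9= 151.22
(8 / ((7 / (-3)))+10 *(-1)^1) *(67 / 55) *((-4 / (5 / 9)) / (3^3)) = 25192 / 5775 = 4.36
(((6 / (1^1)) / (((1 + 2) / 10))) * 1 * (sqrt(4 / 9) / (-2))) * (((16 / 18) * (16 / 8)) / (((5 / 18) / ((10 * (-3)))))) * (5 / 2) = 3200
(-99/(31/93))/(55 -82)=11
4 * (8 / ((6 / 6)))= 32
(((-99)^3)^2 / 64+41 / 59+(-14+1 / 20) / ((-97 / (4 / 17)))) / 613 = 457987726099551839 / 19084602560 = 23997760.74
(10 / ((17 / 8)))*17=80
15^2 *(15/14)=3375/14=241.07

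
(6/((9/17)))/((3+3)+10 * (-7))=-17/96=-0.18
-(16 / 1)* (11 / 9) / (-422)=88 / 1899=0.05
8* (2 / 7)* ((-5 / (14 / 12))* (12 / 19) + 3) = 624 / 931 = 0.67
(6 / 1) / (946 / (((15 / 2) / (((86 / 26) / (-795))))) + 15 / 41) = -38136150 / 1010221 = -37.75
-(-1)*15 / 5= 3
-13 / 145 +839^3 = 85635509242 / 145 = 590589718.91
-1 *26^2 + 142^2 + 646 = 20134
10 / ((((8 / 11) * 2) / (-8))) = -55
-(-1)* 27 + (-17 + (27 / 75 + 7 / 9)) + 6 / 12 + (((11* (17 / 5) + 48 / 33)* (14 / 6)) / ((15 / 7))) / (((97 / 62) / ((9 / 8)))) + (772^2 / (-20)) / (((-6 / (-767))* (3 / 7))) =-1707105546079 / 192060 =-8888397.10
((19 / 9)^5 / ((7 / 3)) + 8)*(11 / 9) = 39361817 / 1240029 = 31.74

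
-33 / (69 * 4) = -11 / 92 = -0.12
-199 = -199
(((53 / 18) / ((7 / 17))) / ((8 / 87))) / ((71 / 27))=235161 / 7952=29.57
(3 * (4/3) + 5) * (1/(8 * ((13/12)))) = 1.04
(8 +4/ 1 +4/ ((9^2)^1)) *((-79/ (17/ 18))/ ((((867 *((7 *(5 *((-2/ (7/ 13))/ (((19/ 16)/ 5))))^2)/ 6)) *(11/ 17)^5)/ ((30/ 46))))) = -3519330157/ 3756031422000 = -0.00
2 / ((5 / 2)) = 4 / 5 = 0.80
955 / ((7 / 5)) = 4775 / 7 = 682.14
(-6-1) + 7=0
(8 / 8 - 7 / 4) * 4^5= -768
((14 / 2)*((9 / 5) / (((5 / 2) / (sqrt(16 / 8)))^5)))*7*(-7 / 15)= -131712*sqrt(2) / 78125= -2.38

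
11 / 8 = 1.38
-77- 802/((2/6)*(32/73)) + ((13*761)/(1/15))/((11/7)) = 15640679/176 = 88867.49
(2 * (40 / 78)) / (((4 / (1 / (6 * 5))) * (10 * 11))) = 1 / 12870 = 0.00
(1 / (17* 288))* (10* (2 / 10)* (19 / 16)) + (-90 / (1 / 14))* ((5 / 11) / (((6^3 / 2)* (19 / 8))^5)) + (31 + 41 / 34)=6086500071501911297 / 188984370323890944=32.21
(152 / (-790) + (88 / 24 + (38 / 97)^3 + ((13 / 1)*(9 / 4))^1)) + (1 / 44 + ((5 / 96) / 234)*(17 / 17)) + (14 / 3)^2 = 4862574587374013 / 89082433851840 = 54.59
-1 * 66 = -66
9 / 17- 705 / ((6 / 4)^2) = -15953 / 51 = -312.80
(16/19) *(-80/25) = -256/95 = -2.69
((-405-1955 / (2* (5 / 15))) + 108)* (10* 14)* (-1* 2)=904260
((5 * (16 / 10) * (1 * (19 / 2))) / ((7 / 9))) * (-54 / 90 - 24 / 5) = -18468 / 35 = -527.66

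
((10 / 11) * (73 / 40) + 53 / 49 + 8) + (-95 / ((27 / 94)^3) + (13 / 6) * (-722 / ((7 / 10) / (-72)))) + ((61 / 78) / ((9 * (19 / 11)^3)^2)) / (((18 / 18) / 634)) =4072319377553049918695 / 25954042234364244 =156905.01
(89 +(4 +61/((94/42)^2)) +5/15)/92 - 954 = -25258231/26508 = -952.85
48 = 48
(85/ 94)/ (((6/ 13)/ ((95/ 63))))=104975/ 35532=2.95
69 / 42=1.64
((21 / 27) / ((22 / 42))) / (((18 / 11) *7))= 7 / 54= 0.13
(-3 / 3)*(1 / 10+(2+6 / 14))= -177 / 70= -2.53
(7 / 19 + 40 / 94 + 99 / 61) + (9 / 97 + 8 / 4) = 23828651 / 5283881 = 4.51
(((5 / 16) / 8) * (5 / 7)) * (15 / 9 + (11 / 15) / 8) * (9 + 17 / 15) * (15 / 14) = 20045 / 37632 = 0.53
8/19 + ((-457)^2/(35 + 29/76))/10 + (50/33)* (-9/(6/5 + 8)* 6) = 37602050364/64630115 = 581.80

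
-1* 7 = -7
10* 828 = 8280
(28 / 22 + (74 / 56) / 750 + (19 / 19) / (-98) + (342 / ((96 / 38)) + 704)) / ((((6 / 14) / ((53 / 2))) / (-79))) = -1422861640597 / 346500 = -4106382.80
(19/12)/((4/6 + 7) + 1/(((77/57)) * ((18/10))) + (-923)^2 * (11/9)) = 4389/2886357844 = 0.00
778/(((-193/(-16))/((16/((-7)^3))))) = -199168/66199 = -3.01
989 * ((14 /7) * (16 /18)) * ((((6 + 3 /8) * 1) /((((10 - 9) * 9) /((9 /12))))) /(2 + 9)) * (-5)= -84065 /198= -424.57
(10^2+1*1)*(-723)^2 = 52795629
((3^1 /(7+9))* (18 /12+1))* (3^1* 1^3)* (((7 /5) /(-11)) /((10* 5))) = -63 /17600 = -0.00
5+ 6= 11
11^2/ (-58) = -121/ 58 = -2.09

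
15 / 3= 5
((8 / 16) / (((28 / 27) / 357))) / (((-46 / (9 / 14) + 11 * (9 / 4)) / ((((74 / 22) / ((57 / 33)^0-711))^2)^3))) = -31797047386737 / 764779264070959194970000000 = -0.00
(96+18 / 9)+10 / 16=789 / 8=98.62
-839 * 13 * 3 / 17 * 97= -3173937 / 17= -186702.18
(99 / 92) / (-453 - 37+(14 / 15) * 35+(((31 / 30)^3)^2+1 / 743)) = -13405763250000 / 5682220926595391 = -0.00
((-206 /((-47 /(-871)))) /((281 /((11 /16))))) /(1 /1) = -986843 /105656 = -9.34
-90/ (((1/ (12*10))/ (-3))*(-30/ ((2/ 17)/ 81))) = -80/ 51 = -1.57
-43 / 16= -2.69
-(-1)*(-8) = -8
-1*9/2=-9/2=-4.50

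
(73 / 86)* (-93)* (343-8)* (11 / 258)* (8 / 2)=-8339155 / 1849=-4510.09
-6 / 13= -0.46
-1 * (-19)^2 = -361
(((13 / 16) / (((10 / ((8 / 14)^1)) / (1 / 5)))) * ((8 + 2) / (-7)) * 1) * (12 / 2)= -39 / 490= -0.08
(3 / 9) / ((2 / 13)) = 2.17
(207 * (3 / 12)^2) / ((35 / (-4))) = -207 / 140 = -1.48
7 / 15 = 0.47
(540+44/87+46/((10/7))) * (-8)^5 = -8163393536/435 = -18766421.92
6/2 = 3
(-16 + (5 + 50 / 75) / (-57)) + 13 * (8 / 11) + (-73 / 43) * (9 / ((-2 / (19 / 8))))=14881211 / 1294128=11.50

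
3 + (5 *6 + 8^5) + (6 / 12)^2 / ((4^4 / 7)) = 33588231 / 1024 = 32801.01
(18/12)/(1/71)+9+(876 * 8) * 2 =14131.50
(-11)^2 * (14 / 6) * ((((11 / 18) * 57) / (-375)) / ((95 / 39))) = -121121 / 11250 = -10.77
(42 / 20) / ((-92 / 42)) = -441 / 460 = -0.96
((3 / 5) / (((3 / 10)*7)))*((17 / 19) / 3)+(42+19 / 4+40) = 86.84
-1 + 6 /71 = -65 /71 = -0.92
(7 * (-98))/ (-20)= 343/ 10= 34.30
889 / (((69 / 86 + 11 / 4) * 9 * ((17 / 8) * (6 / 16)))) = 9786112 / 280449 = 34.89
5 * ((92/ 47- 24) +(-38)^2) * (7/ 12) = 584780/ 141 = 4147.38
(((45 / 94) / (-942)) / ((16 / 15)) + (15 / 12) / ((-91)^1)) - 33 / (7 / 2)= -57972349 / 6139328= -9.44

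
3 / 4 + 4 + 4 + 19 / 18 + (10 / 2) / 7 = 2651 / 252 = 10.52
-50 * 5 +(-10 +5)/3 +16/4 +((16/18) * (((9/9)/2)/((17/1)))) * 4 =-37877/153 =-247.56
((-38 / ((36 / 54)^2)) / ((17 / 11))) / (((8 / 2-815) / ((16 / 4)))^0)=-55.32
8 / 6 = 4 / 3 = 1.33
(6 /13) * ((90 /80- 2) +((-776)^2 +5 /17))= 245687571 /884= 277927.12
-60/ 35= -12/ 7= -1.71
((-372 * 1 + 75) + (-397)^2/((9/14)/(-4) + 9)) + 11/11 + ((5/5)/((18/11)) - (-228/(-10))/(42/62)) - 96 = 40206629/2310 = 17405.47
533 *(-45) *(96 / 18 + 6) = -271830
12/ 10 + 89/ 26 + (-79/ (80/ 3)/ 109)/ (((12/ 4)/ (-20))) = 136153/ 28340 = 4.80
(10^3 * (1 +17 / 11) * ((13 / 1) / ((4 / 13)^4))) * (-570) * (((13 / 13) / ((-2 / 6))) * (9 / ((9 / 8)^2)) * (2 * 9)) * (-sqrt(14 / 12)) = -1481459070000 * sqrt(42) / 11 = -872813826179.50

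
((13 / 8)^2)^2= 28561 / 4096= 6.97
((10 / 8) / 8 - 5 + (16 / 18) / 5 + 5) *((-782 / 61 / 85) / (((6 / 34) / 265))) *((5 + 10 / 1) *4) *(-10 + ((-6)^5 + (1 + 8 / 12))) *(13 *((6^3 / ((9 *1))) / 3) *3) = 6052206402814 / 549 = 11024055378.53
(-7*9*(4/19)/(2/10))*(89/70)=-1602/19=-84.32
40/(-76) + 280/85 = 894/323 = 2.77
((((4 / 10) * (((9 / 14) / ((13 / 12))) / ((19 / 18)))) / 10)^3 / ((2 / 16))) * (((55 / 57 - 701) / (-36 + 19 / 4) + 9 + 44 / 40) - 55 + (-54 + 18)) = -145814893901568 / 27401262916015625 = -0.01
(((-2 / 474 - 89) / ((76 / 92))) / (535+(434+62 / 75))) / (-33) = 12129050 / 3602881821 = 0.00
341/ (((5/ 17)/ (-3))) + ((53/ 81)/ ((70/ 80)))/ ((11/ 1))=-108465547/ 31185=-3478.13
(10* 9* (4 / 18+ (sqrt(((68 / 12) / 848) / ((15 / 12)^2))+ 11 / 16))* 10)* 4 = 240* sqrt(2703) / 53+ 3275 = 3510.43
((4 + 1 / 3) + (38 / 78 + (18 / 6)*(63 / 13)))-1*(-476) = 19319 / 39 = 495.36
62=62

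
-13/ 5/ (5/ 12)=-156/ 25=-6.24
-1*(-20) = 20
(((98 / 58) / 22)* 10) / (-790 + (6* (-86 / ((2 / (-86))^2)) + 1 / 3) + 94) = -735 / 913724141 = -0.00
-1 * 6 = -6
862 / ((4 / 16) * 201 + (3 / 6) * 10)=3448 / 221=15.60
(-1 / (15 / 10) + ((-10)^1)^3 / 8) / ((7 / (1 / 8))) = -2.24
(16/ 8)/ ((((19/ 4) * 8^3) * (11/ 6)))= 3/ 6688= 0.00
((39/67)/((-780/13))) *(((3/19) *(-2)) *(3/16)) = 117/203680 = 0.00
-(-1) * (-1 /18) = -1 /18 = -0.06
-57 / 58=-0.98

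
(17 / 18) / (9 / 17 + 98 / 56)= 578 / 1395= 0.41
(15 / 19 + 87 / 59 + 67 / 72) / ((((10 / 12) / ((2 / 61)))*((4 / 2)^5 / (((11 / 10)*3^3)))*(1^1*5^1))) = 25526457 / 1094096000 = 0.02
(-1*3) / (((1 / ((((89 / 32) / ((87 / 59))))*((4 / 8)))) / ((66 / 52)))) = -173283 / 48256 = -3.59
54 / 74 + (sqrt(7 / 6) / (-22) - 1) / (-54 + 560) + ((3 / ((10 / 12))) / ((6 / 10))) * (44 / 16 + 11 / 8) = 953989 / 37444 - sqrt(42) / 66792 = 25.48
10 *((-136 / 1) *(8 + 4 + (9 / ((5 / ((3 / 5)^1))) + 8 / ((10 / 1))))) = -94384 / 5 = -18876.80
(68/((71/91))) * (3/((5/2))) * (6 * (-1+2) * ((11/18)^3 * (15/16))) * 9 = 2059057/1704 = 1208.37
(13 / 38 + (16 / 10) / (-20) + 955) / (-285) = -907499 / 270750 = -3.35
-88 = -88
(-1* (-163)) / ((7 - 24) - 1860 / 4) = -163 / 482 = -0.34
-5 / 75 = -1 / 15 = -0.07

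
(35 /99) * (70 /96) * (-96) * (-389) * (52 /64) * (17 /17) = 6194825 /792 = 7821.75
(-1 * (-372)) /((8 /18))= 837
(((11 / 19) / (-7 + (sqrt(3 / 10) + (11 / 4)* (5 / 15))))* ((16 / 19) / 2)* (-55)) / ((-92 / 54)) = -1.42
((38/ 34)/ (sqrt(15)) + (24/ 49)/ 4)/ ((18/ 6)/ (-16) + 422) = 96/ 330701 + 304*sqrt(15)/ 1720995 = 0.00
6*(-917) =-5502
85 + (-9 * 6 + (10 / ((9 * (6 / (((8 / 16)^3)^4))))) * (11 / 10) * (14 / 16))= 54853709 / 1769472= 31.00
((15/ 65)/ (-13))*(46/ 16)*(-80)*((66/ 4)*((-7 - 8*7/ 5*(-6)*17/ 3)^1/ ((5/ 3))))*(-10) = -25534278/ 169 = -151090.40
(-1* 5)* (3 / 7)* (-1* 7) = 15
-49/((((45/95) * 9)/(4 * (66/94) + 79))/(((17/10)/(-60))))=12170963/456840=26.64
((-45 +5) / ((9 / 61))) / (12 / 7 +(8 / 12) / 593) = -5064220 / 32043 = -158.04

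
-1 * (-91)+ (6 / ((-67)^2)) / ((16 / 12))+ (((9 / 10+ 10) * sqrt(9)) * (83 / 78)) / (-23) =2402238947 / 26844220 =89.49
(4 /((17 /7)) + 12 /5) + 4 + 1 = 769 /85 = 9.05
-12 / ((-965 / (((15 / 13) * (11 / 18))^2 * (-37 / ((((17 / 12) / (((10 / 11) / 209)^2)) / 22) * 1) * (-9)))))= 1332000 / 2201875819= 0.00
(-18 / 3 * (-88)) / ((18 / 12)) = 352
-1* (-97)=97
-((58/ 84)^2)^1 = -841/ 1764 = -0.48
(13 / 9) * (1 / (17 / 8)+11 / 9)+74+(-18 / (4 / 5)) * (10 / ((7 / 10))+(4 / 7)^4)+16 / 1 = -764991173 / 3306177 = -231.38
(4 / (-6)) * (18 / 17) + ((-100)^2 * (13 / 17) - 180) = 126928 / 17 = 7466.35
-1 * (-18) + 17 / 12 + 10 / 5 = 257 / 12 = 21.42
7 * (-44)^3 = -596288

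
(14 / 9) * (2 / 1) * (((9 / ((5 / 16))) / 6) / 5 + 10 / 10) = 1372 / 225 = 6.10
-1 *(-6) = 6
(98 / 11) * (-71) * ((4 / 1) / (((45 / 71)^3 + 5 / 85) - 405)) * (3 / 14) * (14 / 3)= 169343442184 / 27085412189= 6.25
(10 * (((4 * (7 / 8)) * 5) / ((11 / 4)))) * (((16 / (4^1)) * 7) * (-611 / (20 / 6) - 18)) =-358680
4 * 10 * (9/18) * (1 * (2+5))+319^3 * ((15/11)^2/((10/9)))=108653275/2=54326637.50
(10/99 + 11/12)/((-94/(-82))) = 16523/18612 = 0.89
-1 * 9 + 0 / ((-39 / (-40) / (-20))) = -9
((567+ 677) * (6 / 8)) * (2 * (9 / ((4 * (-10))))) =-8397 / 20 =-419.85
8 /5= 1.60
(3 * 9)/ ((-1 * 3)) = -9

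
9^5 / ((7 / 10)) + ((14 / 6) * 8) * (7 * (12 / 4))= 593234 / 7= 84747.71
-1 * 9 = -9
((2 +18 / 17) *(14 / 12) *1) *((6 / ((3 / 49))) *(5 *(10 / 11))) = 891800 / 561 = 1589.66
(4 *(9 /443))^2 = 1296 /196249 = 0.01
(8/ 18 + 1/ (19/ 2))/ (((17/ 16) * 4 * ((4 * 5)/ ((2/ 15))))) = 188/ 218025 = 0.00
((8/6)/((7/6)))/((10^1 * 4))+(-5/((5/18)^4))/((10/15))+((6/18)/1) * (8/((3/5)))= -9885007/7875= -1255.24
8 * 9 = 72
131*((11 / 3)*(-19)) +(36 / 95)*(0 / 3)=-27379 / 3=-9126.33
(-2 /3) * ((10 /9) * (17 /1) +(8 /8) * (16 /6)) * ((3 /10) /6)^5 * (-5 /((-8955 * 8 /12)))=-97 /25790400000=-0.00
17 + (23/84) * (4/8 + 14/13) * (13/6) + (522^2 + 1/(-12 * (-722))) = 272501.94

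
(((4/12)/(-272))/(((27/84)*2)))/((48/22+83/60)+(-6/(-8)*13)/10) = -385/916929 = -0.00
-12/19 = -0.63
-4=-4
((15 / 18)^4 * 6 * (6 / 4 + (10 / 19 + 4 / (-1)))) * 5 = -28.55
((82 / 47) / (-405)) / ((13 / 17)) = -1394 / 247455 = -0.01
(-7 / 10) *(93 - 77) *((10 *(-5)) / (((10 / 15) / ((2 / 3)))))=560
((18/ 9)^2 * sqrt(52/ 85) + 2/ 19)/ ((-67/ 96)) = -768 * sqrt(1105)/ 5695 - 192/ 1273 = -4.63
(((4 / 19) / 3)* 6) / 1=8 / 19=0.42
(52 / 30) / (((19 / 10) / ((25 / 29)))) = 1300 / 1653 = 0.79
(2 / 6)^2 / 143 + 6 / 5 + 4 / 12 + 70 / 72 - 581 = -14890427 / 25740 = -578.49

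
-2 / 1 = -2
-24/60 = -2/5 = -0.40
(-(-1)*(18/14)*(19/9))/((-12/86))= -817/42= -19.45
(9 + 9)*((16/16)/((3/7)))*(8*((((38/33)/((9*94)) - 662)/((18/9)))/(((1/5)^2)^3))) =-1737746427.04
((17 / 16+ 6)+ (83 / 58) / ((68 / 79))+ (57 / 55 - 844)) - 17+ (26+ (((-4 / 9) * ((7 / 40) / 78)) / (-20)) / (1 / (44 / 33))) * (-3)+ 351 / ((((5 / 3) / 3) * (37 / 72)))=8457331556227 / 28171400400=300.21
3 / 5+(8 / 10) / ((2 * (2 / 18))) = 21 / 5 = 4.20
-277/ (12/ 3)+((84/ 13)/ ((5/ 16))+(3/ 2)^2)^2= 30852221/ 67600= 456.39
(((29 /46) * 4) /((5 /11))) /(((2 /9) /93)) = 267003 /115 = 2321.77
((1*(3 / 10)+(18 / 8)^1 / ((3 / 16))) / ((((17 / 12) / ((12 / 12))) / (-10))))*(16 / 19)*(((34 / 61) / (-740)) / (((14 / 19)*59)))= 5904 / 4660705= 0.00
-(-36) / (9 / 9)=36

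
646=646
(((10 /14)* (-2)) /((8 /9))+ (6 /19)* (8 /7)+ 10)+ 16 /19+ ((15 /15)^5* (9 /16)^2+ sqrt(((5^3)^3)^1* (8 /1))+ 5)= 507733 /34048+ 1250* sqrt(10)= 3967.76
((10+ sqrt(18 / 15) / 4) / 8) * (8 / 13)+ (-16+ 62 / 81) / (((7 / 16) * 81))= sqrt(30) / 260+ 202598 / 597051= 0.36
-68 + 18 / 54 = -203 / 3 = -67.67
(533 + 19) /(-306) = -92 /51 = -1.80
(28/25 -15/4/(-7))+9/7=2059/700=2.94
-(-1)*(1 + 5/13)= 18/13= 1.38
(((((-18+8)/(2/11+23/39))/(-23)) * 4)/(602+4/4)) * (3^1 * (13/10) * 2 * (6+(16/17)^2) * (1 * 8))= 236762240/147410519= 1.61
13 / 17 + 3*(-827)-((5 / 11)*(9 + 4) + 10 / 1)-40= -474259 / 187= -2536.14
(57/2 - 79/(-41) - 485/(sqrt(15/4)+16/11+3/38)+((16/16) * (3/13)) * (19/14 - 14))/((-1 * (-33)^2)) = -254960448794/496371728853+175085 * sqrt(15)/1099503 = 0.10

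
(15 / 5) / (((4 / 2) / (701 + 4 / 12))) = 1052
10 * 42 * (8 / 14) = 240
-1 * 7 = -7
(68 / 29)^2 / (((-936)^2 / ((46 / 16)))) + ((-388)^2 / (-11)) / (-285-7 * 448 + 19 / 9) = 249571862509909 / 62345897808480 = 4.00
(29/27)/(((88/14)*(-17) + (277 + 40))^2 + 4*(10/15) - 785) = 49/1978920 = 0.00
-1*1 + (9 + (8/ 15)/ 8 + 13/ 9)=428/ 45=9.51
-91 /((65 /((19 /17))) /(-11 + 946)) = -1463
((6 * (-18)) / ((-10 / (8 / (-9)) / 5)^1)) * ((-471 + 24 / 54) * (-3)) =-67760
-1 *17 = -17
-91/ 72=-1.26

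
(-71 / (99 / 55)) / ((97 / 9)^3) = -28755 / 912673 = -0.03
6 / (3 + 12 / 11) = 22 / 15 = 1.47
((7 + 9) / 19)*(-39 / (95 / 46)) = -28704 / 1805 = -15.90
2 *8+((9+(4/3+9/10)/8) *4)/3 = 5107/180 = 28.37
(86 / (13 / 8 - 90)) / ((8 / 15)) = -1290 / 707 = -1.82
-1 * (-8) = 8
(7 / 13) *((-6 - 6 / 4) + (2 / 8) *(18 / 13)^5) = -32372277 / 9653618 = -3.35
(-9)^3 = -729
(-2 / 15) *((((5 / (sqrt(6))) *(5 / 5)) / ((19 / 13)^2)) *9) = -169 *sqrt(6) / 361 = -1.15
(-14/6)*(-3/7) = 1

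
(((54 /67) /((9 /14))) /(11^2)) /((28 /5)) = 15 /8107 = 0.00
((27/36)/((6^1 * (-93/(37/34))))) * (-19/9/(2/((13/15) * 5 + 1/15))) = 7733/1138320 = 0.01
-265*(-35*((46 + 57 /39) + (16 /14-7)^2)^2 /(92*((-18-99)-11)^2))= 898665149925 /21843820544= 41.14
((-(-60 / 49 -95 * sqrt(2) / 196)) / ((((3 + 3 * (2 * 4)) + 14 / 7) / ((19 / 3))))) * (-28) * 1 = -1520 / 203 -1805 * sqrt(2) / 609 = -11.68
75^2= 5625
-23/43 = -0.53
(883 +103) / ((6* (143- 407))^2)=493 / 1254528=0.00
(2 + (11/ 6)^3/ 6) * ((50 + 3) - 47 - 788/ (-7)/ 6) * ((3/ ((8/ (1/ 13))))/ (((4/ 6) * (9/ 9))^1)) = 19615/ 6048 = 3.24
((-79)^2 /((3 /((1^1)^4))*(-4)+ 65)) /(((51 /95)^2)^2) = 508333350625 /358555653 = 1417.73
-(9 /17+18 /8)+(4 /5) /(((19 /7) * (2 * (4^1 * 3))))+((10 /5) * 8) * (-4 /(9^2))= -1861369 /523260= -3.56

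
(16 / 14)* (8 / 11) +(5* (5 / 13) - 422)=-419665 / 1001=-419.25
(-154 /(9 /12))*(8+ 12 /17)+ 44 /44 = -91117 /51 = -1786.61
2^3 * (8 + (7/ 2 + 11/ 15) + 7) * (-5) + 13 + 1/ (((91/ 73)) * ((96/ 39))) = -508037/ 672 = -756.01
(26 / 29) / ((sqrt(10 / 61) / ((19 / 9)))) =247 * sqrt(610) / 1305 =4.67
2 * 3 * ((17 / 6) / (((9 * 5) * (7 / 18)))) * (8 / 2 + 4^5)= 34952 / 35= 998.63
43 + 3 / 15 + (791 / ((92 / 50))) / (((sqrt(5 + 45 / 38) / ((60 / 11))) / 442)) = 216 / 5 + 52443300 * sqrt(8930) / 11891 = 416814.08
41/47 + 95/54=6679/2538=2.63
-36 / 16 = -9 / 4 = -2.25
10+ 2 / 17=172 / 17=10.12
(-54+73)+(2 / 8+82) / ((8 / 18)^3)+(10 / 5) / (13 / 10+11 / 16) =956.89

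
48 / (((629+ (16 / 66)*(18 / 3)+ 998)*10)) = 88 / 29855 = 0.00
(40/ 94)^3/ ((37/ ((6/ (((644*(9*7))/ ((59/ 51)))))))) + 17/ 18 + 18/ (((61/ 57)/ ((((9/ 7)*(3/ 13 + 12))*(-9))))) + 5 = -2494515624779714605/ 1050542986486266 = -2374.50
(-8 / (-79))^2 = 64 / 6241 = 0.01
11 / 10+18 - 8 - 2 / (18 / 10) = 899 / 90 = 9.99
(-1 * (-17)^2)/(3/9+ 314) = -867/943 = -0.92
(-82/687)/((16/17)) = -697/5496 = -0.13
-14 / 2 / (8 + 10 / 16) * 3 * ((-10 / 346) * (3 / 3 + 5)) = 0.42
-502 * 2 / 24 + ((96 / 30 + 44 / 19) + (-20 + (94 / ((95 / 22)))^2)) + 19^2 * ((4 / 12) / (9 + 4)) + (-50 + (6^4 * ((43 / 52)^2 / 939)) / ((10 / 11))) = 180379649183 / 477395425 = 377.84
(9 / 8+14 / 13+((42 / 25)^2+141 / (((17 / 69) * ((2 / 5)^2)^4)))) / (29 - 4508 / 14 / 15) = 92635054464567 / 799136000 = 115919.01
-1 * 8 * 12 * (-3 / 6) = 48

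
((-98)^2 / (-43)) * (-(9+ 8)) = 163268 / 43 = 3796.93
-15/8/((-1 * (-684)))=-5/1824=-0.00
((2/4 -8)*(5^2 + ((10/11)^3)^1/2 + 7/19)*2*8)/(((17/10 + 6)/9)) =-1004464800/278179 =-3610.86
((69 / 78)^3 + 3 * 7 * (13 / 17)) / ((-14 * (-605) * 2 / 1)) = 0.00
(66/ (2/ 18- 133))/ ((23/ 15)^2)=-0.21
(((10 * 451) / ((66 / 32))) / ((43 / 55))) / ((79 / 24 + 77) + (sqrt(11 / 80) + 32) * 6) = 10.19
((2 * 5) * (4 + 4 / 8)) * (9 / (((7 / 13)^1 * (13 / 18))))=7290 / 7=1041.43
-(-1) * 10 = 10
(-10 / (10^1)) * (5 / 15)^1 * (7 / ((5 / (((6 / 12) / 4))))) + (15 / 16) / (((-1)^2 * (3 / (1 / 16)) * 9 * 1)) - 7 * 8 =-645767 / 11520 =-56.06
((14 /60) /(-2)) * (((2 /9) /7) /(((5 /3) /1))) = -1 /450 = -0.00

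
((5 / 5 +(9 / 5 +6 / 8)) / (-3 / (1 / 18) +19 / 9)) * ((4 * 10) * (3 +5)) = -21.89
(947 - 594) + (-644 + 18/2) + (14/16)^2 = -17999/64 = -281.23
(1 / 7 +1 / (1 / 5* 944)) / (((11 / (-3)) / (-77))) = 2937 / 944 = 3.11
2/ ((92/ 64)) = 32/ 23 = 1.39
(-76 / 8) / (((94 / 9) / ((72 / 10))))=-6.55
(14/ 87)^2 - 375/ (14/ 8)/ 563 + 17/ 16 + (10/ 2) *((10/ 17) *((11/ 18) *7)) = 107825590373/ 8113604688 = 13.29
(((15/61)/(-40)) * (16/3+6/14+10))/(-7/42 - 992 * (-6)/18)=-331/1128988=-0.00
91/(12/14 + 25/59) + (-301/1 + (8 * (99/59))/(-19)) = -136784134/593009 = -230.66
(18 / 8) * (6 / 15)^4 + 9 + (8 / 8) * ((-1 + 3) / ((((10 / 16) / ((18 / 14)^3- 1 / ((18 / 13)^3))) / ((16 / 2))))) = 8411430067 / 156279375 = 53.82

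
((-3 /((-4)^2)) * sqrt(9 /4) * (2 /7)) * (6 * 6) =-81 /28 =-2.89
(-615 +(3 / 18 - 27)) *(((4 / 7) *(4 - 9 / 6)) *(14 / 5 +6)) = -169444 / 21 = -8068.76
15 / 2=7.50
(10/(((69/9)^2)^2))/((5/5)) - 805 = -225271195/279841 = -805.00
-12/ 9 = -4/ 3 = -1.33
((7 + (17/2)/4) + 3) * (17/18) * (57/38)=1649/96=17.18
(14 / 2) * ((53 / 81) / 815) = 371 / 66015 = 0.01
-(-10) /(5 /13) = 26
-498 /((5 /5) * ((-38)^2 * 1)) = -249 /722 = -0.34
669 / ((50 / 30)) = 2007 / 5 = 401.40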